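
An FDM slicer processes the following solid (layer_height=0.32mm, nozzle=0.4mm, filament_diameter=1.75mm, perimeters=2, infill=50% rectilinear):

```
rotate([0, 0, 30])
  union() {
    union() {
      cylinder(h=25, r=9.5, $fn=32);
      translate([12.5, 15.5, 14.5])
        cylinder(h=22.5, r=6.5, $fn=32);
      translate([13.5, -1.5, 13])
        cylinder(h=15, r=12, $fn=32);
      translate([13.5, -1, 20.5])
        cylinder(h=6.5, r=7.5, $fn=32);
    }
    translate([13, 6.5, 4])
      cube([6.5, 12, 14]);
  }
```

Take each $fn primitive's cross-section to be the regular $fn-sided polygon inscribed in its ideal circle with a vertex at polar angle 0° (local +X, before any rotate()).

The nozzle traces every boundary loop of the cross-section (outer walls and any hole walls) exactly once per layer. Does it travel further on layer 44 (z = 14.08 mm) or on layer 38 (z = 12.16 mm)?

Layer 44 (z = 14.08): the cylinder: section is a regular 32-gon, circumradius r=9.5 (perimeter = 2·32·9.500·sin(180°/32) = 59.59 mm); the cylinder at (12.5, 15.5) is not intersected at this z (z outside [14.5, 37]); the cylinder at (13.5, -1.5): section is a regular 32-gon, circumradius r=12 (perimeter = 2·32·12.000·sin(180°/32) = 75.28 mm); the cylinder at (13.5, -1) is absent (z outside [20.5, 27]); Taking the union: the regions partially overlap (shared area 89.45 mm²), so the edge portions inside another operand are dropped and the merged outline is re-measured after clipping — boundary = 97.28 mm; the cube at (13, 6.5) (footprint 6.5×12) is included at this height (perimeter 37.00 mm); Taking the union: the regions partially overlap (shared area 22.61 mm²), so the edge portions inside another operand are dropped and the merged outline is re-measured after clipping — boundary = 114.69 mm; (rotated 30° about Z; rotation is an isometry so areas/perimeters/island counts are preserved). So its perimeter = 114.69 mm. Layer 38 (z = 12.16): the r=9.5 cylinder contributes a regular 32-gon of circumradius 9.5 (perimeter = 2·32·9.500·sin(180°/32) = 59.59 mm); the cylinder at (12.5, 15.5) does not reach this height (z outside [14.5, 37]); the cylinder at (13.5, -1.5) is absent (z outside [13, 28]); the cylinder at (13.5, -1) is not intersected at this z (z outside [20.5, 27]); Merging all regions: only the r=9.5 cylinder is present, so the union is just that shape — boundary = 59.59 mm; the 6.5×12 cube at (13, 6.5) contributes its full rectangle (perimeter 37.00 mm); Combining (union): the 2 present regions are separate (no shared area or edge), so areas and boundary lengths simply add and each stays a separate island — boundary = 96.59 mm; (rotated 30° about Z; rotation is an isometry so areas/perimeters/island counts are preserved). So its perimeter = 96.59 mm. Layer 44 is larger (114.69 vs 96.59 mm).

layer 44 (z = 14.08 mm)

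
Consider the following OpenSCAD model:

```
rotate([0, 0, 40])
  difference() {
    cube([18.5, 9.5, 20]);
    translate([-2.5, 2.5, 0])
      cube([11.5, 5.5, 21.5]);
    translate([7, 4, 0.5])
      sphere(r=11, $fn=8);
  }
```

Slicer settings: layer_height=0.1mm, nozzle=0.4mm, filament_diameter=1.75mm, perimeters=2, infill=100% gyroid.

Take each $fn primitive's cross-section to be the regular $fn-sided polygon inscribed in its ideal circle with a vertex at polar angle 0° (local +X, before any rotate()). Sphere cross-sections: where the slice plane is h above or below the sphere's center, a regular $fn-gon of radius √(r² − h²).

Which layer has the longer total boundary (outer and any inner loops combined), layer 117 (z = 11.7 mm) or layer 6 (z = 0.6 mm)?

Layer 117 (z = 11.7): the cube is present — its section is the full 18.5×9.5 rectangle (perimeter 56.00 mm); the cube at (-2.5, 2.5) is present — its section is the full 11.5×5.5 rectangle (perimeter 34.00 mm); the sphere at (7, 4) is absent (|z−center|=11.200 > r=11); Taking the first minus the rest: starting from the 18.5×9.5 cube, the 11.5×5.5 cube at (-2.5, 2.5) partially overlaps it — only the 49.50 mm² overlap (of its 63.25 mm²) is removed, clipping the outline — boundary = 74.00 mm; (whole slice rotated 40° about Z — lengths, areas and connectivity unchanged). So its perimeter = 74.00 mm. Layer 6 (z = 0.6): the cube is present — its section is the full 18.5×9.5 rectangle (perimeter 56.00 mm); the 11.5×5.5 cube at (-2.5, 2.5) contributes its full rectangle (perimeter 34.00 mm); the sphere at (7, 4): section is a regular 8-gon, circumradius = √(r²−h²) = √(11²−0.1²) = 11.000 (perimeter = 2·8·11.000·sin(180°/8) = 67.35 mm); Subtracting the remaining from the first: starting from the 18.5×9.5 cube, the 11.5×5.5 cube at (-2.5, 2.5) partially overlaps it — only the 49.50 mm² overlap (of its 63.25 mm²) is removed, clipping the outline; the r=11 sphere at (7, 4) partially overlaps it — only the 111.92 mm² overlap (of its 342.21 mm²) is removed, clipping the outline — boundary = 24.72 mm; (whole slice rotated 40° about Z — lengths, areas and connectivity unchanged). So its perimeter = 24.72 mm. Layer 117 is larger (74.00 vs 24.72 mm).

layer 117 (z = 11.7 mm)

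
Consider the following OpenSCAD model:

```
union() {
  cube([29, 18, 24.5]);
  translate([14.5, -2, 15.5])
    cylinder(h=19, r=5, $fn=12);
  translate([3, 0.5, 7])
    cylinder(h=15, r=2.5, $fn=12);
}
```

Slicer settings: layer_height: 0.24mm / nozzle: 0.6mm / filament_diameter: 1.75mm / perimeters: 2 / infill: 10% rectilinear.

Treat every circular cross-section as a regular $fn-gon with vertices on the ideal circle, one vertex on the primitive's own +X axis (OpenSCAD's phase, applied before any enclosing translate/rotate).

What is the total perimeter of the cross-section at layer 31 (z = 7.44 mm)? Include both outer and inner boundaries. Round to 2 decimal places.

At z = 7.44 mm: the cube (footprint 29×18) is included at this height (perimeter 94.00 mm); the cylinder at (14.5, -2) is not intersected at this z (z outside [15.5, 34.5]); the r=2.5 cylinder at (3, 0.5) contributes a regular 12-gon of circumradius 2.5 (perimeter = 2·12·2.500·sin(180°/12) = 15.53 mm); Combining (union): the regions partially overlap (shared area 11.81 mm²), so the edge portions inside another operand are dropped and the merged outline is re-measured after clipping — boundary = 96.00 mm. Overall, the cross-section is a single solid region. Total boundary length (outer) = 96.00 mm.

96.00 mm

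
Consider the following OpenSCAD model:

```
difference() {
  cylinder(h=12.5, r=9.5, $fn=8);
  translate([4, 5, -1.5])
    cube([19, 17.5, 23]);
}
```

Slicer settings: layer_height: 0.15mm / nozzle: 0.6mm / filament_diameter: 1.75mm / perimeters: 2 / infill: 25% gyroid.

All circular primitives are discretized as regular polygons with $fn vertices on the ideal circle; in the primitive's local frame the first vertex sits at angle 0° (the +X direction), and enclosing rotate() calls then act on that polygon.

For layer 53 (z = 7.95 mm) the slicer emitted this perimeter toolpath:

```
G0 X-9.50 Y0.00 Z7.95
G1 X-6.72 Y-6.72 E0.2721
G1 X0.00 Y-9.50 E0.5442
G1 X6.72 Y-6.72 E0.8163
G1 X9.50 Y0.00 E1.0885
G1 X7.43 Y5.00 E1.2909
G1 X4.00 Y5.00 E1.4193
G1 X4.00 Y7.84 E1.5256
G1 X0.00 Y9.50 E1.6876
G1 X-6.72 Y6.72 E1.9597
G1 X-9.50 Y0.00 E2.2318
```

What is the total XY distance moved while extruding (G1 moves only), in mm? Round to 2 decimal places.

59.65 mm

Sum the Euclidean lengths of each G1 segment: total = 59.65 mm.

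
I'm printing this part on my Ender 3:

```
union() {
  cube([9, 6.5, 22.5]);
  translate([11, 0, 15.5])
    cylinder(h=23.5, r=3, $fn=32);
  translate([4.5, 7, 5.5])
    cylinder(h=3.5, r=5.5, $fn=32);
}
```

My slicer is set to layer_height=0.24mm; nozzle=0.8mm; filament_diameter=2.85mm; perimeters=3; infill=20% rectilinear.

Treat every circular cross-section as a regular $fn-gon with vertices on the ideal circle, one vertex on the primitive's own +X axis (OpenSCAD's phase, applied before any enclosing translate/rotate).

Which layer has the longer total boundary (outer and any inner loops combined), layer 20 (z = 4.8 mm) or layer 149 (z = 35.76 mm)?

Layer 20 (z = 4.8): the cube is present — its section is the full 9×6.5 rectangle (perimeter 31.00 mm); the cylinder at (11, 0) does not reach this height (z outside [15.5, 39]); the cylinder at (4.5, 7) does not reach this height (z outside [5.5, 9]); Taking the union: only the 9×6.5 cube is present, so the union is just that shape — boundary = 31.00 mm. So its perimeter = 31.00 mm. Layer 149 (z = 35.76): the cube is not intersected at this z (z outside [0, 22.5]); the r=3 cylinder at (11, 0) contributes a regular 32-gon of circumradius 3 (perimeter = 2·32·3.000·sin(180°/32) = 18.82 mm); the cylinder at (4.5, 7) is not intersected at this z (z outside [5.5, 9]); Combining (union): only the r=3 cylinder at (11, 0) is present, so the union is just that shape — boundary = 18.82 mm. So its perimeter = 18.82 mm. Layer 20 is larger (31.00 vs 18.82 mm).

layer 20 (z = 4.8 mm)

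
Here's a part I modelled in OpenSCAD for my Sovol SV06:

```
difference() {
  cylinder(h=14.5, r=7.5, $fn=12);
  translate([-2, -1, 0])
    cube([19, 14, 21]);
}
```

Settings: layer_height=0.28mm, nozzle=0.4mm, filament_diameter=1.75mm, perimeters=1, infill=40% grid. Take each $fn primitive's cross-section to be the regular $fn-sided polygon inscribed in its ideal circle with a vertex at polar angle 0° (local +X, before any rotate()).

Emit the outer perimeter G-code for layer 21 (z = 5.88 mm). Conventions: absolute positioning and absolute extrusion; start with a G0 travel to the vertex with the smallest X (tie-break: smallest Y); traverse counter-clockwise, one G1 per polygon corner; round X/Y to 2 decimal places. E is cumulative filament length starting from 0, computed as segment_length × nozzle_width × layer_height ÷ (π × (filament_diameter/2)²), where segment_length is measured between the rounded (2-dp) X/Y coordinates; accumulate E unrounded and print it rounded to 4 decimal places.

At z = 5.88 mm: the r=7.5 cylinder gives a regular 12-gon of circumradius 7.5 (constant along its height); the cube at (-2, -1) (footprint 19×14) is included at this height; After the difference (first − rest): starting from the r=7.5 cylinder, the 19×14 cube at (-2, -1) partially overlaps it — only the 66.02 mm² overlap (of its 266.00 mm²) is removed, clipping the outline — 1 connected region. The outline is a single polygon with 11 vertices. Extrusion per mm of travel: 0.4 × 0.28 / (π × 0.875²) = 0.046564. Accumulating E over each segment gives final E = 2.2833.

G0 X-7.50 Y0.00 Z5.88
G1 X-6.50 Y-3.75 E0.1807
G1 X-3.75 Y-6.50 E0.3618
G1 X0.00 Y-7.50 E0.5425
G1 X3.75 Y-6.50 E0.7232
G1 X6.50 Y-3.75 E0.9043
G1 X7.23 Y-1.00 E1.0368
G1 X-2.00 Y-1.00 E1.4666
G1 X-2.00 Y6.96 E1.8373
G1 X-3.75 Y6.50 E1.9215
G1 X-6.50 Y3.75 E2.1026
G1 X-7.50 Y0.00 E2.2833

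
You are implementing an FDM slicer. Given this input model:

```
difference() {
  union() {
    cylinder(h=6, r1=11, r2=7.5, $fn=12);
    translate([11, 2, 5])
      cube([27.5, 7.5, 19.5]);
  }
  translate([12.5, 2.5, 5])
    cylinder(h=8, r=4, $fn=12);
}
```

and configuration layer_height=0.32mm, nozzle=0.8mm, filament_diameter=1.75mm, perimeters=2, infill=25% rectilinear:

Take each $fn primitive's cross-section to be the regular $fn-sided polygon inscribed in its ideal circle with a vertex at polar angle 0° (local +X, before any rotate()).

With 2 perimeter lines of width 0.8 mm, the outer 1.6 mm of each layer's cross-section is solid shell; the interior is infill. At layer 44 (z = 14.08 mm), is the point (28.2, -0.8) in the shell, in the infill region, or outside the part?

outside

At z = 14.08 mm: the cone is not intersected at this z (z outside [0, 6]); the cube at (11, 2) is present — its section is the full 27.5×7.5 rectangle; Taking the union: only the 27.5×7.5 cube at (11, 2) is present, so the union is just that shape — 1 connected region; the cylinder at (12.5, 2.5) is absent (z outside [5, 13]); Subtracting the remaining from the first: none of the subtracted shapes is present at this height, so that combined region is unchanged — 1 connected region. Overall, the cross-section is a single solid region. The nearest boundary edge runs (11.00, 2.00)→(38.50, 2.00); distance from the point to it = 2.80 mm. The point is not inside any of the regions above, so it lies outside the cross-section (2.80 mm from the nearest boundary).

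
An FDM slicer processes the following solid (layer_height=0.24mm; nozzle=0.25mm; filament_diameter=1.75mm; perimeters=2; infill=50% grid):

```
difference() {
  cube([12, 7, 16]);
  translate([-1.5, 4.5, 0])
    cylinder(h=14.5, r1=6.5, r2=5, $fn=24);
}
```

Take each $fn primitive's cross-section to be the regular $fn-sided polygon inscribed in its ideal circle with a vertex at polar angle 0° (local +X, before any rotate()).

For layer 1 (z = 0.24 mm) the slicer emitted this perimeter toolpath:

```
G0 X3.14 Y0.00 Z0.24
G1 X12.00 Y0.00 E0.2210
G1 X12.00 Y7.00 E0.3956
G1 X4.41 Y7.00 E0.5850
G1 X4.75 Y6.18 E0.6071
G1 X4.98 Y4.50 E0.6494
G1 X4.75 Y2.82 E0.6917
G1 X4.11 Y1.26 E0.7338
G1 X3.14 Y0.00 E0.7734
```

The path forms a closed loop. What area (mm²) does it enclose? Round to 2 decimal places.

Apply the shoelace formula to the sequence of (X, Y) vertices; enclosed area = 52.42 mm².

52.42 mm²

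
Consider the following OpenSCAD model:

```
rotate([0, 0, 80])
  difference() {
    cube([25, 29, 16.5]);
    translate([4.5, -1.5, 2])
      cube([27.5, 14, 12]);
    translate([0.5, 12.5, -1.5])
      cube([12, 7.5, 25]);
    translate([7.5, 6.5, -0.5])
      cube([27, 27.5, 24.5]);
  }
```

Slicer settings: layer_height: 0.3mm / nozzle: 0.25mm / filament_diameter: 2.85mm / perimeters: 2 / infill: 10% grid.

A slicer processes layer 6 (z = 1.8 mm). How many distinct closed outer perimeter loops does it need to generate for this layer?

At z = 1.8 mm: the cube is present — its section is the full 25×29 rectangle; the cube at (4.5, -1.5) does not reach this height (z outside [2, 14]); the cube at (0.5, 12.5) is present — its section is the full 12×7.5 rectangle; the cube at (7.5, 6.5) (footprint 27×27.5) is included at this height; After the difference (first − rest): starting from the 25×29 cube, the 12×7.5 cube at (0.5, 12.5) lies wholly inside it (removes its full 90.00 mm² and its 39.00 mm outline becomes a hole wall); the 27×27.5 cube at (7.5, 6.5) partially overlaps it — only the 356.25 mm² overlap (of its 742.50 mm²) is removed, clipping the outline — 1 connected region; (rotated 80° about Z; rotation is an isometry so areas/perimeters/island counts are preserved). The result has 1 disconnected region.

1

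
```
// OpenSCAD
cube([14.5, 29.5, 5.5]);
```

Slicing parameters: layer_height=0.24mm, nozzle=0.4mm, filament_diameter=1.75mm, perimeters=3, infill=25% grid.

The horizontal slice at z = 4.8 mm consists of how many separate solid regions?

At z = 4.8 mm: the 14.5×29.5 cube contributes its full rectangle. The result has 1 disconnected region.

1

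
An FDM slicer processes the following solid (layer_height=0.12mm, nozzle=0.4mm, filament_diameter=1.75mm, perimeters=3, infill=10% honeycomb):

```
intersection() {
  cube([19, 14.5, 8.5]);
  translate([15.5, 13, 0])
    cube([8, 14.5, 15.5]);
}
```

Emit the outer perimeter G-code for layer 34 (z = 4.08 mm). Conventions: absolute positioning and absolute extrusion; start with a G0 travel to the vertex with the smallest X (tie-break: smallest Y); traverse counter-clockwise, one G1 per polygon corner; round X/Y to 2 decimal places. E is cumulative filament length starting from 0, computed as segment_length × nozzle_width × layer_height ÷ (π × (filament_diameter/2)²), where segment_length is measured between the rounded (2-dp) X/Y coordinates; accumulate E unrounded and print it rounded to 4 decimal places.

G0 X15.50 Y13.00 Z4.08
G1 X19.00 Y13.00 E0.0698
G1 X19.00 Y14.50 E0.0998
G1 X15.50 Y14.50 E0.1696
G1 X15.50 Y13.00 E0.1996

At z = 4.08 mm: the 19×14.5 cube contributes its full rectangle; the 8×14.5 cube at (15.5, 13) contributes its full rectangle; Taking the intersection: the 8×14.5 cube at (15.5, 13) partially overlaps the 19×14.5 cube; clipping to the common part keeps 5.25 mm² — 1 connected region. The outline is a single polygon with 4 vertices. Extrusion per mm of travel: 0.4 × 0.12 / (π × 0.875²) = 0.019956. Accumulating E over each segment gives final E = 0.1996.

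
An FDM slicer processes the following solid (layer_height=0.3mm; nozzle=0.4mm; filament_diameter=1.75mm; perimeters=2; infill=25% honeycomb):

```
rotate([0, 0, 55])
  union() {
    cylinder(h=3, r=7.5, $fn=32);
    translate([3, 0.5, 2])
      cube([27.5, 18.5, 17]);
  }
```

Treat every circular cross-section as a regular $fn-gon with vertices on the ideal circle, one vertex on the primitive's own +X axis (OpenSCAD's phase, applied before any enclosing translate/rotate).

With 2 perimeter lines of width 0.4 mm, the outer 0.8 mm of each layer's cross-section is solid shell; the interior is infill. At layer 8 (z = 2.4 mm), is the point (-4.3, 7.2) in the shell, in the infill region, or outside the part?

At z = 2.4 mm: the r=7.5 cylinder contributes a regular 32-gon of circumradius 7.5; the cube at (3, 0.5) (footprint 27.5×18.5) is included at this height; Merging all regions: the regions partially overlap (shared area 19.84 mm²), so overlapping operands fuse into one piece — 1 connected region; (whole slice rotated 55° about Z — lengths, areas and connectivity unchanged). Overall, the cross-section is a single solid region. Undo the 55° rotation: the query point maps to (3.432, 7.652) in the un-rotated model frame. The nearest boundary edge runs (3.00, 6.86)→(3.00, 19.00); distance from the point to it = 0.43 mm. The point is inside the cross-section, 0.43 mm from the nearest boundary — within the 0.8 mm shell band (2 × 0.4).

shell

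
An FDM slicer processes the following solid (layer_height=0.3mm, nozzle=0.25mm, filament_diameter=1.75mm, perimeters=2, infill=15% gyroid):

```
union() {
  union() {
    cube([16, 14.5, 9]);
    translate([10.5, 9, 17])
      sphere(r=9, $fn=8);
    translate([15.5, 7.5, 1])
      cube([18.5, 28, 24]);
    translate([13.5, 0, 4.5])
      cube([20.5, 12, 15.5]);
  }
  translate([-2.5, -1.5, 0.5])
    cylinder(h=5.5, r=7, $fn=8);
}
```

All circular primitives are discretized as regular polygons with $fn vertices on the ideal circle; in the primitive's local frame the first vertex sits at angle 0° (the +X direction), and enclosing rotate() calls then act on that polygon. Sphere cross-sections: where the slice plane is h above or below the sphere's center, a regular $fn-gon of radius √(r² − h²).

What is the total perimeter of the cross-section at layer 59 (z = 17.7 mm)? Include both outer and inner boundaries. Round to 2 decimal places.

At z = 17.7 mm: the cube does not reach this height (z outside [0, 9]); the r=9 sphere at (10.5, 9) contributes a regular 8-gon of circumradius √(9²−0.7²) = 8.973 (perimeter = 2·8·8.973·sin(180°/8) = 54.94 mm); the 18.5×28 cube at (15.5, 7.5) contributes its full rectangle (perimeter 93.00 mm); the cube at (13.5, 0) is present — its section is the full 20.5×12 rectangle (perimeter 65.00 mm); Combining (union): the regions partially overlap (shared area 138.37 mm²), so the edge portions inside another operand are dropped and the merged outline is re-measured after clipping — boundary = 131.50 mm; the cylinder at (-2.5, -1.5) is not intersected at this z (z outside [0.5, 6]); Taking the union: only that combined region is present, so the union is just that shape — boundary = 131.50 mm. Overall, the cross-section is a single solid region. Total boundary length (outer) = 131.50 mm.

131.50 mm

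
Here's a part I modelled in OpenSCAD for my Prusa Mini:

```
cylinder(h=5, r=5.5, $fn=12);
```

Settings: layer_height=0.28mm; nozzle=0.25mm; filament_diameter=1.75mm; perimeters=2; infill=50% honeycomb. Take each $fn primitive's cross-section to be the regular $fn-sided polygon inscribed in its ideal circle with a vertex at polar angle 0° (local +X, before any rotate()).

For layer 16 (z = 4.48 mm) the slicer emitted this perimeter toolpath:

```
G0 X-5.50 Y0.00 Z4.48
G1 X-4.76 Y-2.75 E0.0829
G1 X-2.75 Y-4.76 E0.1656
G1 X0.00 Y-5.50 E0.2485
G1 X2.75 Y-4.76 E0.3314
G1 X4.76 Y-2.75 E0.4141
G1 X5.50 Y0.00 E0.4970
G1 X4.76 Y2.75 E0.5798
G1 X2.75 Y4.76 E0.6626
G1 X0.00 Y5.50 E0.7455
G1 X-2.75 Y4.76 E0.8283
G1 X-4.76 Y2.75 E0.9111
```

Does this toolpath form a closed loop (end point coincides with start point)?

no

Start point (G0): (-5.50, 0.00). End point (last G1): the path does not return to the start — open.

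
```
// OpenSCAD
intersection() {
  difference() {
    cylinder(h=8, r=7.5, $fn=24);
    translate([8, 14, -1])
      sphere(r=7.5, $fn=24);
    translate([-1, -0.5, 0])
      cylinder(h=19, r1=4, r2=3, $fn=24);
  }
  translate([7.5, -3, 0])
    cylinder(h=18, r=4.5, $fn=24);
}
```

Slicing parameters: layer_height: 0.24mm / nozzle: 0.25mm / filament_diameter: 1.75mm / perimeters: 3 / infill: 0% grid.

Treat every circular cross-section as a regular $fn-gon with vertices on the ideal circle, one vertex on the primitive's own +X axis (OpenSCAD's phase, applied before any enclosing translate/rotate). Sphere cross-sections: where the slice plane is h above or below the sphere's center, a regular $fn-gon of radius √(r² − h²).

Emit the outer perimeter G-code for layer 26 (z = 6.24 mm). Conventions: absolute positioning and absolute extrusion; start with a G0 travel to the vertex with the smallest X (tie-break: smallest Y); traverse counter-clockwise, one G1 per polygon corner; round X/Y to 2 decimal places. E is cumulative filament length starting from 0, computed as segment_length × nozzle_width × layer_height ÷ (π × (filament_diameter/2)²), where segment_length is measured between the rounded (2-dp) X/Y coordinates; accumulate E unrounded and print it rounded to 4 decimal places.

G0 X3.00 Y-3.00 Z6.24
G1 X3.15 Y-4.16 E0.0292
G1 X3.60 Y-5.25 E0.0586
G1 X4.26 Y-6.10 E0.0854
G1 X5.30 Y-5.30 E0.1182
G1 X6.50 Y-3.75 E0.1671
G1 X7.24 Y-1.94 E0.2158
G1 X7.50 Y0.00 E0.2647
G1 X7.31 Y1.47 E0.3016
G1 X6.34 Y1.35 E0.3260
G1 X5.25 Y0.90 E0.3554
G1 X4.32 Y0.18 E0.3848
G1 X3.60 Y-0.75 E0.4141
G1 X3.15 Y-1.84 E0.4435
G1 X3.00 Y-3.00 E0.4727

At z = 6.24 mm: the r=7.5 cylinder gives a regular 24-gon of circumradius 7.5 (constant along its height); the sphere at (8, 14): section is a regular 24-gon, circumradius = √(r²−h²) = √(7.5²−7.24²) = 1.958; the cone at (-1, -0.5) contributes a regular 24-gon of circumradius 3.672 (interpolated between r1=4 and r2=3 at t=0.328); Subtracting the remaining from the first: starting from the r=7.5 cylinder, the r=7.5 sphere at (8, 14) misses the remaining region (no effect); the cone at (-1, -0.5) lies wholly inside it (removes its full 41.87 mm² and its 23.00 mm outline becomes a hole wall) — 1 connected region with 1 hole; the r=4.5 cylinder at (7.5, -3) gives a regular 24-gon of circumradius 4.5 (constant along its height); After intersecting: the r=4.5 cylinder at (7.5, -3) partially overlaps that combined region; clipping to the common part keeps 22.20 mm² — 1 connected region. The outline is a single polygon with 14 vertices. Extrusion per mm of travel: 0.25 × 0.24 / (π × 0.875²) = 0.024945. Accumulating E over each segment gives final E = 0.4727.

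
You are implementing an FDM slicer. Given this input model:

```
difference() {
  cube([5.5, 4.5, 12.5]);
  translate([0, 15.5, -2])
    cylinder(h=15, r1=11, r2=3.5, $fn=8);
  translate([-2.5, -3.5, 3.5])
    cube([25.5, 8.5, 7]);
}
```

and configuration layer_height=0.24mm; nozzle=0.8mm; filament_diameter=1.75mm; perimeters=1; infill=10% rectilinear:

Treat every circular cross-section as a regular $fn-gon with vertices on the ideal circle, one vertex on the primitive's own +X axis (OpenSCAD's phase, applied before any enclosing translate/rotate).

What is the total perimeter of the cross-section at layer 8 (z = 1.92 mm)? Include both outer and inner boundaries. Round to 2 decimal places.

At z = 1.92 mm: the 5.5×4.5 cube contributes its full rectangle (perimeter 20.00 mm); the cone at (0, 15.5) (r1=11→r2=3.5) has section circumradius 9.040 here — a regular 8-gon (perimeter = 2·8·9.040·sin(180°/8) = 55.35 mm); the cube at (-2.5, -3.5) does not reach this height (z outside [3.5, 10.5]); Subtracting the remaining from the first: starting from the 5.5×4.5 cube, the cone at (0, 15.5) misses the remaining region (no effect) — boundary = 20.00 mm. Overall, the cross-section is a single solid region. Total boundary length (outer) = 20.00 mm.

20.00 mm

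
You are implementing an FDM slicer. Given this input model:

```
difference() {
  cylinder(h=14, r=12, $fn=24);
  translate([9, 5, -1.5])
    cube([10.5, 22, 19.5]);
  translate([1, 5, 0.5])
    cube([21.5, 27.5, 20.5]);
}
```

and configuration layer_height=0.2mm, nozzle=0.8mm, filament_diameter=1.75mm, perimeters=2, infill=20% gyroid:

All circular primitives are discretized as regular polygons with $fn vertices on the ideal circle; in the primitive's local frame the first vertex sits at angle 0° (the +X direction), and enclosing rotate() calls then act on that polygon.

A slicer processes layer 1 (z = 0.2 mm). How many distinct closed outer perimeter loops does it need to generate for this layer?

At z = 0.2 mm: the r=12 cylinder contributes a regular 24-gon of circumradius 12; the 10.5×22 cube at (9, 5) contributes its full rectangle; the cube at (1, 5) does not reach this height (z outside [0.5, 21]); Subtracting the remaining from the first: starting from the r=12 cylinder, the 10.5×22 cube at (9, 5) partially overlaps it — only the 2.86 mm² overlap (of its 231.00 mm²) is removed, clipping the outline — 1 connected region. The result has 1 disconnected region.

1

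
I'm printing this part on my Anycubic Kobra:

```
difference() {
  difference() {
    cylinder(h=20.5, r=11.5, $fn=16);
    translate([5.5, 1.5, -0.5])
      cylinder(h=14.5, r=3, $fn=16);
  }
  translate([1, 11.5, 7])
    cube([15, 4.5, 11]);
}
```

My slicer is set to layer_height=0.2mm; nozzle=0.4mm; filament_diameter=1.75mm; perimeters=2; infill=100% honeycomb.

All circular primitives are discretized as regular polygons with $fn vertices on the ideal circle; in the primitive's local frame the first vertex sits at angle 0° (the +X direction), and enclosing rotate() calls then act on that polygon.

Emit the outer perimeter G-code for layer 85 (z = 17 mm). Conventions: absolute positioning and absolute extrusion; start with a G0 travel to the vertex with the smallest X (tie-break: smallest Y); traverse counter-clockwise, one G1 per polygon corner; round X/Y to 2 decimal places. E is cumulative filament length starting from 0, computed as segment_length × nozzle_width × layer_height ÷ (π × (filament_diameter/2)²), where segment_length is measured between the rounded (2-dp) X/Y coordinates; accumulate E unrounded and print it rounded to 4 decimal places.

At z = 17 mm: the r=11.5 cylinder contributes a regular 16-gon of circumradius 11.5; the cylinder at (5.5, 1.5) is not intersected at this z (z outside [-0.5, 14]); Subtracting the remaining from the first: none of the subtracted shapes is present at this height, so the r=11.5 cylinder is unchanged — 1 connected region; the cube at (1, 11.5) is present — its section is the full 15×4.5 rectangle; After the difference (first − rest): starting from the result so far, the 15×4.5 cube at (1, 11.5) misses the remaining region (no effect) — 1 connected region. The outline is a single polygon with 16 vertices. Extrusion per mm of travel: 0.4 × 0.2 / (π × 0.875²) = 0.033260. Accumulating E over each segment gives final E = 2.3872.

G0 X-11.50 Y0.00 Z17.00
G1 X-10.62 Y-4.40 E0.1492
G1 X-8.13 Y-8.13 E0.2984
G1 X-4.40 Y-10.62 E0.4476
G1 X0.00 Y-11.50 E0.5968
G1 X4.40 Y-10.62 E0.7461
G1 X8.13 Y-8.13 E0.8952
G1 X10.62 Y-4.40 E1.0444
G1 X11.50 Y0.00 E1.1936
G1 X10.62 Y4.40 E1.3429
G1 X8.13 Y8.13 E1.4920
G1 X4.40 Y10.62 E1.6412
G1 X0.00 Y11.50 E1.7904
G1 X-4.40 Y10.62 E1.9397
G1 X-8.13 Y8.13 E2.0888
G1 X-10.62 Y4.40 E2.2380
G1 X-11.50 Y0.00 E2.3872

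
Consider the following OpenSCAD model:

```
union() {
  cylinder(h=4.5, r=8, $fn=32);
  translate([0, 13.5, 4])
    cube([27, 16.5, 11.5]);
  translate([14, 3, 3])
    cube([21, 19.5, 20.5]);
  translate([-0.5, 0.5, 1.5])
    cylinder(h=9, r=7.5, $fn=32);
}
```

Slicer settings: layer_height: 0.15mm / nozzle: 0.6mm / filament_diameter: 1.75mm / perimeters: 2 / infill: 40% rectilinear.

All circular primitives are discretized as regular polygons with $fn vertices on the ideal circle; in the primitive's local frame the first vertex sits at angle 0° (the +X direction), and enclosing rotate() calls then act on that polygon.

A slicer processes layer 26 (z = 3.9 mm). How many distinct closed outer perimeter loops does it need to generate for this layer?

At z = 3.9 mm: the r=8 cylinder gives a regular 32-gon of circumradius 8 (constant along its height); the cube at (0, 13.5) does not reach this height (z outside [4, 15.5]); the cube at (14, 3) (footprint 21×19.5) is included at this height; the r=7.5 cylinder at (-0.5, 0.5) gives a regular 32-gon of circumradius 7.5 (constant along its height); Taking the union: the regions partially overlap (shared area 173.89 mm²), so overlapping operands fuse into one piece — 2 connected regions. The result has 2 disconnected regions.

2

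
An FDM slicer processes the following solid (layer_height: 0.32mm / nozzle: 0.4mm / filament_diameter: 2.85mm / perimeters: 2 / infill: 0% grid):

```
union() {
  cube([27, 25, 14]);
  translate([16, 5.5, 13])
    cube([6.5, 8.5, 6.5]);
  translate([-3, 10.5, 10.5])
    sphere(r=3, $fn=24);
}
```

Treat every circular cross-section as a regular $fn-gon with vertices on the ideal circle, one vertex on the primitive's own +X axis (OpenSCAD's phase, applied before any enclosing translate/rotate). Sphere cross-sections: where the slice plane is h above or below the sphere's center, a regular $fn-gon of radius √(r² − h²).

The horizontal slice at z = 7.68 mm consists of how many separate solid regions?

At z = 7.68 mm: the cube is present — its section is the full 27×25 rectangle; the cube at (16, 5.5) is absent (z outside [13, 19.5]); the sphere at (-3, 10.5): section is a regular 24-gon, circumradius = √(r²−h²) = √(3²−2.82²) = 1.024; Merging all regions: the 2 present regions are separate (no shared area or edge), so areas and boundary lengths simply add and each stays a separate island — 2 connected regions. The result has 2 disconnected regions.

2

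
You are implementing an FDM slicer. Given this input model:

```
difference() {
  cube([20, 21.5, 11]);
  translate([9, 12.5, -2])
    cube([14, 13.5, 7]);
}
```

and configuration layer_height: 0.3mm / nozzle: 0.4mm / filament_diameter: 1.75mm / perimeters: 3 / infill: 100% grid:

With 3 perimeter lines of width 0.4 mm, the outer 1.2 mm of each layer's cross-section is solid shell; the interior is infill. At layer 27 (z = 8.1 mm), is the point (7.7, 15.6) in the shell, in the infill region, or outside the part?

infill

At z = 8.1 mm: the cube is present — its section is the full 20×21.5 rectangle; the cube at (9, 12.5) is absent (z outside [-2, 5]); Subtracting the remaining from the first: none of the subtracted shapes is present at this height, so the 20×21.5 cube is unchanged — 1 connected region. Overall, the cross-section is a single solid region. The nearest boundary edge runs (20.00, 21.50)→(0.00, 21.50); distance from the point to it = 5.90 mm. The point is inside the cross-section and 5.90 mm from the nearest boundary — more than the 1.2 mm shell width (3 × 0.4), so it's in the infill interior.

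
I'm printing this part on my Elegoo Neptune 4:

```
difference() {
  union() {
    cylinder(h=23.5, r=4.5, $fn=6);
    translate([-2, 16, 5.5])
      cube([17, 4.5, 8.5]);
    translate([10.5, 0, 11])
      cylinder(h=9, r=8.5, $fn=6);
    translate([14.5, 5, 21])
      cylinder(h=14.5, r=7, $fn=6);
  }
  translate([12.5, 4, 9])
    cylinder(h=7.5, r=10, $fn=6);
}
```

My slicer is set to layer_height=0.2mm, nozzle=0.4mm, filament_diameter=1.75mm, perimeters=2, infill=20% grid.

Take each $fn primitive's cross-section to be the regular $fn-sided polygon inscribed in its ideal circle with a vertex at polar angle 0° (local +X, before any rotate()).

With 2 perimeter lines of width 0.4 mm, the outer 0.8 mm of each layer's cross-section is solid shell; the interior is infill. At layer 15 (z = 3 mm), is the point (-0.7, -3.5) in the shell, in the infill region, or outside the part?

shell

At z = 3 mm: the r=4.5 cylinder gives a regular 6-gon of circumradius 4.5 (constant along its height); the cube at (-2, 16) is absent (z outside [5.5, 14]); the cylinder at (10.5, 0) is absent (z outside [11, 20]); the cylinder at (14.5, 5) is absent (z outside [21, 35.5]); Merging all regions: only the r=4.5 cylinder is present, so the union is just that shape — 1 connected region; the cylinder at (12.5, 4) is not intersected at this z (z outside [9, 16.5]); After the difference (first − rest): none of the subtracted shapes is present at this height, so the result so far is unchanged — 1 connected region. Overall, the cross-section is a single solid region. The nearest boundary edge runs (-2.25, -3.90)→(2.25, -3.90); distance from the point to it = 0.40 mm. The point is inside the cross-section, 0.40 mm from the nearest boundary — within the 0.8 mm shell band (2 × 0.4).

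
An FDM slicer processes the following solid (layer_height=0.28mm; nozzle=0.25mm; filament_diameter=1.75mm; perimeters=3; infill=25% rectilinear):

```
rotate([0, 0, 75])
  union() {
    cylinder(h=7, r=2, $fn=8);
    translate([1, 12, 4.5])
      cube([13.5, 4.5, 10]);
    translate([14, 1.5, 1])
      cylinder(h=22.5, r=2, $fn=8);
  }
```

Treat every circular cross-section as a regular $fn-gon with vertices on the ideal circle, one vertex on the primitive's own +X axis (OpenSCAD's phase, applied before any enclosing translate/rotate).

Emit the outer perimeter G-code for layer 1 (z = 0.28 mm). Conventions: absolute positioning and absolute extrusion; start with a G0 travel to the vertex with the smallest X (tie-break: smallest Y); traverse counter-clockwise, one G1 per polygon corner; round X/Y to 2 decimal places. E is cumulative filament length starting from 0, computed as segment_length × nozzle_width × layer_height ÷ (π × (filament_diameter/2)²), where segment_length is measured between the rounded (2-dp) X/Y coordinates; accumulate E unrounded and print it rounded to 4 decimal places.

G0 X-1.93 Y0.52 Z0.28
G1 X-1.73 Y-1.00 E0.0446
G1 X-0.52 Y-1.93 E0.0890
G1 X1.00 Y-1.73 E0.1336
G1 X1.93 Y-0.52 E0.1781
G1 X1.73 Y1.00 E0.2227
G1 X0.52 Y1.93 E0.2671
G1 X-1.00 Y1.73 E0.3117
G1 X-1.93 Y0.52 E0.3561

At z = 0.28 mm: the r=2 cylinder gives a regular 8-gon of circumradius 2 (constant along its height); the cube at (1, 12) does not reach this height (z outside [4.5, 14.5]); the cylinder at (14, 1.5) does not reach this height (z outside [1, 23.5]); Merging all regions: only the r=2 cylinder is present, so the union is just that shape — 1 connected region; (whole slice rotated 75° about Z — lengths, areas and connectivity unchanged). The outline is a single polygon with 8 vertices. Extrusion per mm of travel: 0.25 × 0.28 / (π × 0.875²) = 0.029103. Accumulating E over each segment gives final E = 0.3561.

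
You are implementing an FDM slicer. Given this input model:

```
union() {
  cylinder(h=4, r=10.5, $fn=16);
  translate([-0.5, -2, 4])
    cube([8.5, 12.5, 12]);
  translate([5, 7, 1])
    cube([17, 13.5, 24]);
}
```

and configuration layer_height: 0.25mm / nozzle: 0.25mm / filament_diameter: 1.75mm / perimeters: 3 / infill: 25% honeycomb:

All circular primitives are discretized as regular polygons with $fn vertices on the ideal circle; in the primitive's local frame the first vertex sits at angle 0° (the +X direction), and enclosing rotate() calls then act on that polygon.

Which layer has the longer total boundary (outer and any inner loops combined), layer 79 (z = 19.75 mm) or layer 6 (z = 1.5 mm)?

Layer 79 (z = 19.75): the cylinder is not intersected at this z (z outside [0, 4]); the cube at (-0.5, -2) does not reach this height (z outside [4, 16]); the 17×13.5 cube at (5, 7) contributes its full rectangle (perimeter 61.00 mm); Combining (union): only the 17×13.5 cube at (5, 7) is present, so the union is just that shape — boundary = 61.00 mm. So its perimeter = 61.00 mm. Layer 6 (z = 1.5): the r=10.5 cylinder contributes a regular 16-gon of circumradius 10.5 (perimeter = 2·16·10.500·sin(180°/16) = 65.55 mm); the cube at (-0.5, -2) does not reach this height (z outside [4, 16]); the 17×13.5 cube at (5, 7) contributes its full rectangle (perimeter 61.00 mm); Merging all regions: the regions partially overlap (shared area 3.05 mm²), so the edge portions inside another operand are dropped and the merged outline is re-measured after clipping — boundary = 118.37 mm. So its perimeter = 118.37 mm. Layer 6 is larger (118.37 vs 61.00 mm).

layer 6 (z = 1.5 mm)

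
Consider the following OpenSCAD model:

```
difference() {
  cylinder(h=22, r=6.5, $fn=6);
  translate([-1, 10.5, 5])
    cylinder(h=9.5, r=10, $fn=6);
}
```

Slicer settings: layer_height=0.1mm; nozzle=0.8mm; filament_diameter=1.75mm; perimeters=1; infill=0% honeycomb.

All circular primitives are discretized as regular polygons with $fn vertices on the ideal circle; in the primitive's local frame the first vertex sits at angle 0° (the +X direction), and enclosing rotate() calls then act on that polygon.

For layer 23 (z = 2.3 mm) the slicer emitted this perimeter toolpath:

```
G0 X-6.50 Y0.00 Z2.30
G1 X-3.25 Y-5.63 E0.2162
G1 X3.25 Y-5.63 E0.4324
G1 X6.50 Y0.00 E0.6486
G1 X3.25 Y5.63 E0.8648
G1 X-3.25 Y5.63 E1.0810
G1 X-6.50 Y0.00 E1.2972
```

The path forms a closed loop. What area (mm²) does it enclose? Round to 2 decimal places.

109.78 mm²

Apply the shoelace formula to the sequence of (X, Y) vertices; enclosed area = 109.78 mm².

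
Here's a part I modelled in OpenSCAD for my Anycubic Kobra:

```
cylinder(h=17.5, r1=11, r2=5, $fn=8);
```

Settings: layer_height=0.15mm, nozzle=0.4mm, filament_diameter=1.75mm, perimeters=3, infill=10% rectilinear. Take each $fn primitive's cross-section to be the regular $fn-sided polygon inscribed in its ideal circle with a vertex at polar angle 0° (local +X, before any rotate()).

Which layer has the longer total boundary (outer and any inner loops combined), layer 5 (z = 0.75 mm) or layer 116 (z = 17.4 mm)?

layer 5 (z = 0.75 mm)

Layer 5 (z = 0.75): the cone contributes a regular 8-gon of circumradius 10.743 (interpolated between r1=11 and r2=5 at t=0.043) (perimeter = 2·8·10.743·sin(180°/8) = 65.78 mm). So its perimeter = 65.78 mm. Layer 116 (z = 17.4): the cone (r1=11→r2=5) has section circumradius 5.034 here — a regular 8-gon (perimeter = 2·8·5.034·sin(180°/8) = 30.82 mm). So its perimeter = 30.82 mm. Layer 5 is larger (65.78 vs 30.82 mm).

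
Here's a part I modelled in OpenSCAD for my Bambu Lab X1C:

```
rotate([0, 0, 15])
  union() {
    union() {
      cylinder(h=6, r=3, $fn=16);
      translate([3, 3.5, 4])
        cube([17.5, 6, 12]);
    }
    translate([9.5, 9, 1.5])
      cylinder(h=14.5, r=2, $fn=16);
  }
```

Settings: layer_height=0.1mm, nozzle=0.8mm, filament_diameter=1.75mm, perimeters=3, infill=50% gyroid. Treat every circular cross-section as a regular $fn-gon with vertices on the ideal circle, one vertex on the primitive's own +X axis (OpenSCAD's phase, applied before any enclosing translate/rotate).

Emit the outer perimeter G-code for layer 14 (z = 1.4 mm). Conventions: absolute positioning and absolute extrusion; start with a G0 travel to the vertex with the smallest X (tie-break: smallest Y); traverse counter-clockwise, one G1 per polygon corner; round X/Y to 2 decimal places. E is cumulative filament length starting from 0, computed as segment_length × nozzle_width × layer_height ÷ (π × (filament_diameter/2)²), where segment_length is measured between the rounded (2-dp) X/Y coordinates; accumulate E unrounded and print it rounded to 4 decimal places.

G0 X-2.97 Y0.39 Z1.40
G1 X-2.90 Y-0.78 E0.0390
G1 X-2.38 Y-1.83 E0.0780
G1 X-1.50 Y-2.60 E0.1168
G1 X-0.39 Y-2.97 E0.1558
G1 X0.78 Y-2.90 E0.1947
G1 X1.83 Y-2.38 E0.2337
G1 X2.60 Y-1.50 E0.2726
G1 X2.97 Y-0.39 E0.3115
G1 X2.90 Y0.78 E0.3505
G1 X2.38 Y1.83 E0.3895
G1 X1.50 Y2.60 E0.4284
G1 X0.39 Y2.97 E0.4673
G1 X-0.78 Y2.90 E0.5063
G1 X-1.83 Y2.38 E0.5452
G1 X-2.60 Y1.50 E0.5841
G1 X-2.97 Y0.39 E0.6231

At z = 1.4 mm: the cylinder: section is a regular 16-gon, circumradius r=3; the cube at (3, 3.5) does not reach this height (z outside [4, 16]); Taking the union: only the r=3 cylinder is present, so the union is just that shape — 1 connected region; the cylinder at (9.5, 9) does not reach this height (z outside [1.5, 16]); Combining (union): only that combined region is present, so the union is just that shape — 1 connected region; (rotated 15° about Z; rotation is an isometry so areas/perimeters/island counts are preserved). The outline is a single polygon with 16 vertices. Extrusion per mm of travel: 0.8 × 0.1 / (π × 0.875²) = 0.033260. Accumulating E over each segment gives final E = 0.6231.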